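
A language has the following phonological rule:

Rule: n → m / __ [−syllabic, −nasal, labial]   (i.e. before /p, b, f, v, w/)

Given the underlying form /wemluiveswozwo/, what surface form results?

wemluiveswozwo

No segment of /wemluiveswozwo/ meets the structural description of the rule, so the form surfaces unchanged.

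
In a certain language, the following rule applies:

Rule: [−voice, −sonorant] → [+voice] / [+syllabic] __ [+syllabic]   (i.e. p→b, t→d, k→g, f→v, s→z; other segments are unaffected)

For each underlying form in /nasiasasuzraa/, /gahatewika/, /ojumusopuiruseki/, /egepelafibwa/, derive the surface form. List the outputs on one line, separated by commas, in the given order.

naziazazuzraa, gahadewiga, ojumuzobuiruzegi, egebelavibwa

/nasiasasuzraa/: /s/ is a voiceless obstruent between vowels /a/ and /i/, so it voices to [z]. /s/ is a voiceless obstruent between vowels /a/ and /a/, so it voices to [z]. /s/ is a voiceless obstruent between vowels /a/ and /u/, so it voices to [z]. → [naziazazuzraa].
/gahatewika/: /t/ is a voiceless obstruent between vowels /a/ and /e/, so it voices to [d]. /k/ is a voiceless obstruent between vowels /i/ and /a/, so it voices to [g]. → [gahadewiga].
/ojumusopuiruseki/: /s/ is a voiceless obstruent between vowels /u/ and /o/, so it voices to [z]. /p/ is a voiceless obstruent between vowels /o/ and /u/, so it voices to [b]. /s/ is a voiceless obstruent between vowels /u/ and /e/, so it voices to [z]. /k/ is a voiceless obstruent between vowels /e/ and /i/, so it voices to [g]. → [ojumuzobuiruzegi].
/egepelafibwa/: /p/ is a voiceless obstruent between vowels /e/ and /e/, so it voices to [b]. /f/ is a voiceless obstruent between vowels /a/ and /i/, so it voices to [v]. → [egebelavibwa].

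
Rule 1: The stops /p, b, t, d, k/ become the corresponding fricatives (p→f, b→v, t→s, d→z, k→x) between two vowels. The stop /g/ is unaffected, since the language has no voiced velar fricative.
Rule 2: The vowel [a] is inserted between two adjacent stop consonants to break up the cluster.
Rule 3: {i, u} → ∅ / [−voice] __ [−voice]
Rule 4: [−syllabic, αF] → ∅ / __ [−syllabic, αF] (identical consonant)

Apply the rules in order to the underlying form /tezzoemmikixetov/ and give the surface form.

tezoemixesov

Rule 1 (intervocalic spirantization): /k/ is a stop between vowels /i/ and /i/, so it spirantizes to the fricative [x]. /t/ is a stop between vowels /e/ and /o/, so it spirantizes to the fricative [s]. /tezzoemmikixetov/ → tezzoemmixixesov.
Rule 2 (stop-cluster a-epenthesis): no segment meets the environment; /tezzoemmixixesov/ is unchanged.
Rule 3 (high vowel syncope): /i/ is a high vowel flanked by voiceless consonants /x/ and /x/, so it deletes. /tezzoemmixixesov/ → tezzoemmixxesov.
Rule 4 (degemination): /zz/ is a geminate; the first /z/ deletes. /mm/ is a geminate; the first /m/ deletes. /xx/ is a geminate; the first /x/ deletes. /tezzoemmixxesov/ → tezoemixesov.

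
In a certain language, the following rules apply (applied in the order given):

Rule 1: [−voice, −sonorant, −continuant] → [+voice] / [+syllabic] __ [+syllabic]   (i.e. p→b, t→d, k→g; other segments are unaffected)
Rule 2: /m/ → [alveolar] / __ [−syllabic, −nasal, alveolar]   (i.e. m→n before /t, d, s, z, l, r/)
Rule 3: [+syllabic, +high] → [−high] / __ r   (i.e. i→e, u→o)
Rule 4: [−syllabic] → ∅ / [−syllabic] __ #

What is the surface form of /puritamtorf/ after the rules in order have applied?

Rule 1 (intervocalic voicing): /t/ is a voiceless stop between vowels /i/ and /a/, so it voices to [d]. /puritamtorf/ → puridamtorf.
Rule 2 (nasal place assimilation): /m/ precedes the alveolar consonant /t/, so it assimilates in place to [n]. /puridamtorf/ → puridantorf.
Rule 3 (pre-rhotic lowering): /u/ is a high vowel immediately before /r/, so it lowers to [o]. /puridantorf/ → poridantorf.
Rule 4 (final cluster simplification): /f/ is the second consonant of a word-final cluster /rf/, so it deletes. /poridantorf/ → poridantor.

poridantor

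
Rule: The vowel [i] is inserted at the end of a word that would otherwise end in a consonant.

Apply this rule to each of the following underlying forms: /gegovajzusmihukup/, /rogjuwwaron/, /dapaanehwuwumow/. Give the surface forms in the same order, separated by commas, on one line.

/gegovajzusmihukup/: the form ends in the consonant /p/, so [i] is inserted word-finally. → [gegovajzusmihukupi].
/rogjuwwaron/: the form ends in the consonant /n/, so [i] is inserted word-finally. → [rogjuwwaroni].
/dapaanehwuwumow/: the form ends in the consonant /w/, so [i] is inserted word-finally. → [dapaanehwuwumowi].

gegovajzusmihukupi, rogjuwwaroni, dapaanehwuwumowi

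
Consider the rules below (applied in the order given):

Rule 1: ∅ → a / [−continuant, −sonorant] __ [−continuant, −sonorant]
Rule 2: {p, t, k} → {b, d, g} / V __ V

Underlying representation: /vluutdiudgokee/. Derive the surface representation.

vluudadiudagogee

Rule 1 (stop-cluster a-epenthesis): /t/ and /d/ form a stop–stop cluster, so [a] is inserted between them. /d/ and /g/ form a stop–stop cluster, so [a] is inserted between them. /vluutdiudgokee/ → vluutadiudagokee.
Rule 2 (intervocalic voicing): /t/ is a voiceless stop between vowels /u/ and /a/, so it voices to [d]. /k/ is a voiceless stop between vowels /o/ and /e/, so it voices to [g]. /vluutadiudagokee/ → vluudadiudagogee.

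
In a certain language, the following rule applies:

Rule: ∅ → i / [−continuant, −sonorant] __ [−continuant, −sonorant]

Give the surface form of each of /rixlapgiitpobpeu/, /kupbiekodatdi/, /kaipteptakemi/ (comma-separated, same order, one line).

/rixlapgiitpobpeu/: /p/ and /g/ form a stop–stop cluster, so [i] is inserted between them. /t/ and /p/ form a stop–stop cluster, so [i] is inserted between them. /b/ and /p/ form a stop–stop cluster, so [i] is inserted between them. → [rixlapigiitipobipeu].
/kupbiekodatdi/: /p/ and /b/ form a stop–stop cluster, so [i] is inserted between them. /t/ and /d/ form a stop–stop cluster, so [i] is inserted between them. → [kupibiekodatidi].
/kaipteptakemi/: /p/ and /t/ form a stop–stop cluster, so [i] is inserted between them. /p/ and /t/ form a stop–stop cluster, so [i] is inserted between them. → [kaipitepitakemi].

rixlapigiitipobipeu, kupibiekodatidi, kaipitepitakemi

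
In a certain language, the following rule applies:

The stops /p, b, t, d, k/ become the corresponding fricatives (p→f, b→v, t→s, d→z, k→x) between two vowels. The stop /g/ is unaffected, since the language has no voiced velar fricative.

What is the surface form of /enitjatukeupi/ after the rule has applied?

Scanning /enitjatukeupi/: /t/ at position 4 is not in the conditioning environment; /t/ is a stop between vowels /a/ and /u/, so it spirantizes to the fricative [s]; /k/ is a stop between vowels /u/ and /e/, so it spirantizes to the fricative [x]; /p/ is a stop between vowels /u/ and /i/, so it spirantizes to the fricative [f].
Result: [enitjasuxeufi].

enitjasuxeufi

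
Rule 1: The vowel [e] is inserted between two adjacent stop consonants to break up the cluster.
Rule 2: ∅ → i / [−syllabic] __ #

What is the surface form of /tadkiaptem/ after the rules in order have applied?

tadekiapetemi

Rule 1 (stop-cluster e-epenthesis): /d/ and /k/ form a stop–stop cluster, so [e] is inserted between them. /p/ and /t/ form a stop–stop cluster, so [e] is inserted between them. /tadkiaptem/ → tadekiapetem.
Rule 2 (final i-epenthesis): the form ends in the consonant /m/, so [i] is inserted word-finally. /tadekiapetem/ → tadekiapetemi.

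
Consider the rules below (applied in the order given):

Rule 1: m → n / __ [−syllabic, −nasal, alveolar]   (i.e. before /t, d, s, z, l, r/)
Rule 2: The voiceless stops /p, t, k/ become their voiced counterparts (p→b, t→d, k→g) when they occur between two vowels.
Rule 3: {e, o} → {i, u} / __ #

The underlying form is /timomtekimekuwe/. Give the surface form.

timontegimeguwi

Rule 1 (nasal place assimilation): /m/ precedes the alveolar consonant /t/, so it assimilates in place to [n]. /timomtekimekuwe/ → timontekimekuwe.
Rule 2 (intervocalic voicing): /k/ is a voiceless stop between vowels /e/ and /i/, so it voices to [g]. /k/ is a voiceless stop between vowels /e/ and /u/, so it voices to [g]. /timontekimekuwe/ → timontegimeguwe.
Rule 3 (final vowel raising): /e/ is a mid vowel in word-final position, so it raises to [i]. /timontegimeguwe/ → timontegimeguwi.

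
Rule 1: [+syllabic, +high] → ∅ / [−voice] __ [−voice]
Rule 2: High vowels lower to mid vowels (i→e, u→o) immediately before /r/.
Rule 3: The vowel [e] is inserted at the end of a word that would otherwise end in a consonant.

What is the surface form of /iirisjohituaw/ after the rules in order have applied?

ierisjohtuawe

Rule 1 (high vowel syncope): /i/ is a high vowel flanked by voiceless consonants /h/ and /t/, so it deletes. /iirisjohituaw/ → iirisjohtuaw.
Rule 2 (pre-rhotic lowering): /i/ is a high vowel immediately before /r/, so it lowers to [e]. /iirisjohtuaw/ → ierisjohtuaw.
Rule 3 (final e-epenthesis): the form ends in the consonant /w/, so [e] is inserted word-finally. /ierisjohtuaw/ → ierisjohtuawe.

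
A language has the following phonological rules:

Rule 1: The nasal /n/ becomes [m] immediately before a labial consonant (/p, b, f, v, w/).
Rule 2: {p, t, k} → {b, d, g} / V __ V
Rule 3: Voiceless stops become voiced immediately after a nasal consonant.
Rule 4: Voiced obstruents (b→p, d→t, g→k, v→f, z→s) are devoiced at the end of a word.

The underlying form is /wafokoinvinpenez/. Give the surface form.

Rule 1 (nasal place assimilation): /n/ precedes the labial consonant /v/, so it assimilates in place to [m]. /n/ precedes the labial consonant /p/, so it assimilates in place to [m]. /wafokoinvinpenez/ → wafokoimvimpenez.
Rule 2 (intervocalic voicing): /k/ is a voiceless stop between vowels /o/ and /o/, so it voices to [g]. /wafokoimvimpenez/ → wafogoimvimpenez.
Rule 3 (post-nasal voicing): /p/ is a voiceless stop immediately after the nasal /m/, so it voices to [b]. /wafogoimvimpenez/ → wafogoimvimbenez.
Rule 4 (final devoicing): /z/ is a voiced obstruent in word-final position, so it devoices to [s]. /wafogoimvimbenez/ → wafogoimvimbenes.

wafogoimvimbenes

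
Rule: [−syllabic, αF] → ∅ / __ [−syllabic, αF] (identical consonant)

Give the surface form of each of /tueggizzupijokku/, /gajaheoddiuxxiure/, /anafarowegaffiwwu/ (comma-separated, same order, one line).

tuegizupijoku, gajaheodiuxiure, anafarowegafiwu

/tueggizzupijokku/: /gg/ is a geminate; the first /g/ deletes. /zz/ is a geminate; the first /z/ deletes. /kk/ is a geminate; the first /k/ deletes. → [tuegizupijoku].
/gajaheoddiuxxiure/: /dd/ is a geminate; the first /d/ deletes. /xx/ is a geminate; the first /x/ deletes. → [gajaheodiuxiure].
/anafarowegaffiwwu/: /ff/ is a geminate; the first /f/ deletes. /ww/ is a geminate; the first /w/ deletes. → [anafarowegafiwu].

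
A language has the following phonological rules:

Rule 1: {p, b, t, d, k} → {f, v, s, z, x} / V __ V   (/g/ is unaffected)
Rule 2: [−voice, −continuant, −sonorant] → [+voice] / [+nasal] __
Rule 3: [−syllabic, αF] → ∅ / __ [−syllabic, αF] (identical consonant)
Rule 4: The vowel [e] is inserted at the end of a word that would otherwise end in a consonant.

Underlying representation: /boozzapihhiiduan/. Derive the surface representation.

Rule 1 (intervocalic spirantization): /p/ is a stop between vowels /a/ and /i/, so it spirantizes to the fricative [f]. /d/ is a stop between vowels /i/ and /u/, so it spirantizes to the fricative [z]. /boozzapihhiiduan/ → boozzafihhiizuan.
Rule 2 (post-nasal voicing): no segment meets the environment; /boozzafihhiizuan/ is unchanged.
Rule 3 (degemination): /zz/ is a geminate; the first /z/ deletes. /hh/ is a geminate; the first /h/ deletes. /boozzafihhiizuan/ → boozafihiizuan.
Rule 4 (final e-epenthesis): the form ends in the consonant /n/, so [e] is inserted word-finally. /boozafihiizuan/ → boozafihiizuane.

boozafihiizuane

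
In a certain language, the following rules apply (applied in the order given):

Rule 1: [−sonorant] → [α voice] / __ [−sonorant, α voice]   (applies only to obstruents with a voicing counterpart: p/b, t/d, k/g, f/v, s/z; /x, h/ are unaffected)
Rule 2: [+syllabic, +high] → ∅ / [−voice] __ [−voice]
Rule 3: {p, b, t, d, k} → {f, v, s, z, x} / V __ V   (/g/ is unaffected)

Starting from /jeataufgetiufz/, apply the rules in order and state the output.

jeasauvgesiuvz

Rule 1 (regressive voicing assimilation): /f/ precedes the voiced obstruent /g/, so it voices to [v] by assimilation. /f/ precedes the voiced obstruent /z/, so it voices to [v] by assimilation. /jeataufgetiufz/ → jeatauvgetiuvz.
Rule 2 (high vowel syncope): no segment meets the environment; /jeatauvgetiuvz/ is unchanged.
Rule 3 (intervocalic spirantization): /t/ is a stop between vowels /a/ and /a/, so it spirantizes to the fricative [s]. /t/ is a stop between vowels /e/ and /i/, so it spirantizes to the fricative [s]. /jeatauvgetiuvz/ → jeasauvgesiuvz.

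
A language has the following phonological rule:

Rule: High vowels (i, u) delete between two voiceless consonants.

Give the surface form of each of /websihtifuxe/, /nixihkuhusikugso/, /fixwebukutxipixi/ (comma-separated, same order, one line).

/websihtifuxe/: /i/ is a high vowel flanked by voiceless consonants /s/ and /h/, so it deletes. /i/ is a high vowel flanked by voiceless consonants /t/ and /f/, so it deletes. /u/ is a high vowel flanked by voiceless consonants /f/ and /x/, so it deletes. → [webshtfxe].
/nixihkuhusikugso/: /i/ is a high vowel flanked by voiceless consonants /x/ and /h/, so it deletes. /u/ is a high vowel flanked by voiceless consonants /k/ and /h/, so it deletes. /u/ is a high vowel flanked by voiceless consonants /h/ and /s/, so it deletes. /i/ is a high vowel flanked by voiceless consonants /s/ and /k/, so it deletes. → [nixhkhskugso].
/fixwebukutxipixi/: /i/ is a high vowel flanked by voiceless consonants /f/ and /x/, so it deletes. /u/ is a high vowel flanked by voiceless consonants /k/ and /t/, so it deletes. /i/ is a high vowel flanked by voiceless consonants /x/ and /p/, so it deletes. /i/ is a high vowel flanked by voiceless consonants /p/ and /x/, so it deletes. → [fxwebuktxpxi].

webshtfxe, nixhkhskugso, fxwebuktxpxi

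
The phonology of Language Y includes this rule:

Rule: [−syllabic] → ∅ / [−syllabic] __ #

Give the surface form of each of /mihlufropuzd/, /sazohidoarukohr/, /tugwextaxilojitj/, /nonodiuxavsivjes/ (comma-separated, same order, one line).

mihlufropuz, sazohidoarukoh, tugwextaxilojit, nonodiuxavsivjes

/mihlufropuzd/: /d/ is the second consonant of a word-final cluster /zd/, so it deletes. → [mihlufropuz].
/sazohidoarukohr/: /r/ is the second consonant of a word-final cluster /hr/, so it deletes. → [sazohidoarukoh].
/tugwextaxilojitj/: /j/ is the second consonant of a word-final cluster /tj/, so it deletes. → [tugwextaxilojit].
/nonodiuxavsivjes/: the rule's environment is not met; surfaces unchanged as [nonodiuxavsivjes].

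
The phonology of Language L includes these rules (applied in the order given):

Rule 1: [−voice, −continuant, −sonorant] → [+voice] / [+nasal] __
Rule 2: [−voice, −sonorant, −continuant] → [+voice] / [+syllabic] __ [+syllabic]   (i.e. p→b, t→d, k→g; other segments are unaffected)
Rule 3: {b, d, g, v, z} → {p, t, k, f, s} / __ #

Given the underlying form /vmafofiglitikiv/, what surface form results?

Rule 1 (post-nasal voicing): no segment meets the environment; /vmafofiglitikiv/ is unchanged.
Rule 2 (intervocalic voicing): /t/ is a voiceless stop between vowels /i/ and /i/, so it voices to [d]. /k/ is a voiceless stop between vowels /i/ and /i/, so it voices to [g]. /vmafofiglitikiv/ → vmafofiglidigiv.
Rule 3 (final devoicing): /v/ is a voiced obstruent in word-final position, so it devoices to [f]. /vmafofiglidigiv/ → vmafofiglidigif.

vmafofiglidigif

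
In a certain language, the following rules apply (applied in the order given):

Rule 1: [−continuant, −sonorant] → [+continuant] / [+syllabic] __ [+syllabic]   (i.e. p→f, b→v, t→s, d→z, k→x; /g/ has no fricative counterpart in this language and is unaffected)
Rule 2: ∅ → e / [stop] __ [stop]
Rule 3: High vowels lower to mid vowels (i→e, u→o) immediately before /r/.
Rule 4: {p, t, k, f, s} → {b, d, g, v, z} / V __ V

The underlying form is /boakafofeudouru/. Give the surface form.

boaxavoveuzooru

Rule 1 (intervocalic spirantization): /k/ is a stop between vowels /a/ and /a/, so it spirantizes to the fricative [x]. /d/ is a stop between vowels /u/ and /o/, so it spirantizes to the fricative [z]. /boakafofeudouru/ → boaxafofeuzouru.
Rule 2 (stop-cluster e-epenthesis): no segment meets the environment; /boaxafofeuzouru/ is unchanged.
Rule 3 (pre-rhotic lowering): /u/ is a high vowel immediately before /r/, so it lowers to [o]. /boaxafofeuzouru/ → boaxafofeuzooru.
Rule 4 (intervocalic voicing): /f/ is a voiceless obstruent between vowels /a/ and /o/, so it voices to [v]. /f/ is a voiceless obstruent between vowels /o/ and /e/, so it voices to [v]. /boaxafofeuzooru/ → boaxavoveuzooru.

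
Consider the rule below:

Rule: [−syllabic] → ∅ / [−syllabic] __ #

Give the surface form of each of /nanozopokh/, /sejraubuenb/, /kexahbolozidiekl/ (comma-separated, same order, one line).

nanozopok, sejraubuen, kexahbolozidiek

/nanozopokh/: /h/ is the second consonant of a word-final cluster /kh/, so it deletes. → [nanozopok].
/sejraubuenb/: /b/ is the second consonant of a word-final cluster /nb/, so it deletes. → [sejraubuen].
/kexahbolozidiekl/: /l/ is the second consonant of a word-final cluster /kl/, so it deletes. → [kexahbolozidiek].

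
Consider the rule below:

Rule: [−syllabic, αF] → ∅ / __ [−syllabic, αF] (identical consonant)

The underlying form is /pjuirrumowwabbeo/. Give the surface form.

pjuirumowabeo

/rr/ is a geminate; the first /r/ deletes.
/ww/ is a geminate; the first /w/ deletes.
/bb/ is a geminate; the first /b/ deletes.
The other instances of /p/, /j/, /r/, /m/, /w/, /b/ do not occur in the required environment and remain unchanged.
Surface form: [pjuirumowabeo].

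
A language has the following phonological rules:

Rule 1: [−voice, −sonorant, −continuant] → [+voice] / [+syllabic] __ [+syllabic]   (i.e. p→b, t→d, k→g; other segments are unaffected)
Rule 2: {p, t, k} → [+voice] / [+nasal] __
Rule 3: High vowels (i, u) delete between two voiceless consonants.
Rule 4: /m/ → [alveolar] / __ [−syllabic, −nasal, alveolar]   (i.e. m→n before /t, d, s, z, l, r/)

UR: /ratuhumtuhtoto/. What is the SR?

Rule 1 (intervocalic voicing): /t/ is a voiceless stop between vowels /a/ and /u/, so it voices to [d]. /t/ is a voiceless stop between vowels /o/ and /o/, so it voices to [d]. /ratuhumtuhtoto/ → raduhumtuhtodo.
Rule 2 (post-nasal voicing): /t/ is a voiceless stop immediately after the nasal /m/, so it voices to [d]. /raduhumtuhtodo/ → raduhumduhtodo.
Rule 3 (high vowel syncope): no segment meets the environment; /raduhumduhtodo/ is unchanged.
Rule 4 (nasal place assimilation): /m/ precedes the alveolar consonant /d/, so it assimilates in place to [n]. /raduhumduhtodo/ → raduhunduhtodo.

raduhunduhtodo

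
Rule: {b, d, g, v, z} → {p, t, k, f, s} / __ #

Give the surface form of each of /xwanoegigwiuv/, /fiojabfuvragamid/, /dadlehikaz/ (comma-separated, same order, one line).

/xwanoegigwiuv/: /v/ is a voiced obstruent in word-final position, so it devoices to [f]. → [xwanoegigwiuf].
/fiojabfuvragamid/: /d/ is a voiced obstruent in word-final position, so it devoices to [t]. → [fiojabfuvragamit].
/dadlehikaz/: /z/ is a voiced obstruent in word-final position, so it devoices to [s]. → [dadlehikas].

xwanoegigwiuf, fiojabfuvragamit, dadlehikas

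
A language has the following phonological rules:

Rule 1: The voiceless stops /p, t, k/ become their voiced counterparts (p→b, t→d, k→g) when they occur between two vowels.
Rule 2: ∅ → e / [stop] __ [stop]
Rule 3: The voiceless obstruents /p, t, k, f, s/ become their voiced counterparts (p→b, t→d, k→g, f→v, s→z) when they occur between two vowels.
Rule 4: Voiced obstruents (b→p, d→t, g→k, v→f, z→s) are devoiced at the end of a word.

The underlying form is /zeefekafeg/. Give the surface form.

Rule 1 (intervocalic voicing): /k/ is a voiceless stop between vowels /e/ and /a/, so it voices to [g]. /zeefekafeg/ → zeefegafeg.
Rule 2 (stop-cluster e-epenthesis): no segment meets the environment; /zeefegafeg/ is unchanged.
Rule 3 (intervocalic voicing): /f/ is a voiceless obstruent between vowels /e/ and /e/, so it voices to [v]. /f/ is a voiceless obstruent between vowels /a/ and /e/, so it voices to [v]. /zeefegafeg/ → zeevegaveg.
Rule 4 (final devoicing): /g/ is a voiced obstruent in word-final position, so it devoices to [k]. /zeevegaveg/ → zeevegavek.

zeevegavek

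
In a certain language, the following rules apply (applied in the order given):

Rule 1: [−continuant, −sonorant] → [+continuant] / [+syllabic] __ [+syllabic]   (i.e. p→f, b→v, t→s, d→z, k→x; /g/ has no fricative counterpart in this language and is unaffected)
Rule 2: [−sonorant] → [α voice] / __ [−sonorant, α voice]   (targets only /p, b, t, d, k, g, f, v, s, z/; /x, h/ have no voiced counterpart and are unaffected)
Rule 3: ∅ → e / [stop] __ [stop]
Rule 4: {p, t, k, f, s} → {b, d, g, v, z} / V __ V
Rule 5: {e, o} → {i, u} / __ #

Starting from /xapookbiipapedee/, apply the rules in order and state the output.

xavoogebiivavezei

Rule 1 (intervocalic spirantization): /p/ is a stop between vowels /a/ and /o/, so it spirantizes to the fricative [f]. /p/ is a stop between vowels /i/ and /a/, so it spirantizes to the fricative [f]. /p/ is a stop between vowels /a/ and /e/, so it spirantizes to the fricative [f]. /d/ is a stop between vowels /e/ and /e/, so it spirantizes to the fricative [z]. /xapookbiipapedee/ → xafookbiifafezee.
Rule 2 (regressive voicing assimilation): /k/ precedes the voiced obstruent /b/, so it voices to [g] by assimilation. /xafookbiifafezee/ → xafoogbiifafezee.
Rule 3 (stop-cluster e-epenthesis): /g/ and /b/ form a stop–stop cluster, so [e] is inserted between them. /xafoogbiifafezee/ → xafoogebiifafezee.
Rule 4 (intervocalic voicing): /f/ is a voiceless obstruent between vowels /a/ and /o/, so it voices to [v]. /f/ is a voiceless obstruent between vowels /i/ and /a/, so it voices to [v]. /f/ is a voiceless obstruent between vowels /a/ and /e/, so it voices to [v]. /xafoogebiifafezee/ → xavoogebiivavezee.
Rule 5 (final vowel raising): /e/ is a mid vowel in word-final position, so it raises to [i]. /xavoogebiivavezee/ → xavoogebiivavezei.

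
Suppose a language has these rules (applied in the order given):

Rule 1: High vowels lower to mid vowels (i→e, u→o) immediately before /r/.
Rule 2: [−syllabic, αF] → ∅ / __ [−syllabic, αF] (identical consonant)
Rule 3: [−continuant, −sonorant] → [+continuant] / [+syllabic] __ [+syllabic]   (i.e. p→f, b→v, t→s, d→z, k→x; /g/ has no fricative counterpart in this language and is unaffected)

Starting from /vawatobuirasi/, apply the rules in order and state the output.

vawasovuerasi

Rule 1 (pre-rhotic lowering): /i/ is a high vowel immediately before /r/, so it lowers to [e]. /vawatobuirasi/ → vawatobuerasi.
Rule 2 (degemination): no segment meets the environment; /vawatobuerasi/ is unchanged.
Rule 3 (intervocalic spirantization): /t/ is a stop between vowels /a/ and /o/, so it spirantizes to the fricative [s]. /b/ is a stop between vowels /o/ and /u/, so it spirantizes to the fricative [v]. /vawatobuerasi/ → vawasovuerasi.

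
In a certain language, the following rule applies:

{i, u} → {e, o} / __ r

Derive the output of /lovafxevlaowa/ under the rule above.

lovafxevlaowa

No segment of /lovafxevlaowa/ meets the structural description of the rule, so the form surfaces unchanged.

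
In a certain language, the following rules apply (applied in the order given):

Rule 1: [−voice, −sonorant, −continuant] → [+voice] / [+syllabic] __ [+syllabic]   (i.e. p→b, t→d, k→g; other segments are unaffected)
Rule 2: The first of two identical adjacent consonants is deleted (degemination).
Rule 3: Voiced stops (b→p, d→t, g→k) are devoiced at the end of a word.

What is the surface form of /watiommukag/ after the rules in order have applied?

Rule 1 (intervocalic voicing): /t/ is a voiceless stop between vowels /a/ and /i/, so it voices to [d]. /k/ is a voiceless stop between vowels /u/ and /a/, so it voices to [g]. /watiommukag/ → wadiommugag.
Rule 2 (degemination): /mm/ is a geminate; the first /m/ deletes. /wadiommugag/ → wadiomugag.
Rule 3 (final devoicing): /g/ is a voiced stop in word-final position, so it devoices to [k]. /wadiomugag/ → wadiomugak.

wadiomugak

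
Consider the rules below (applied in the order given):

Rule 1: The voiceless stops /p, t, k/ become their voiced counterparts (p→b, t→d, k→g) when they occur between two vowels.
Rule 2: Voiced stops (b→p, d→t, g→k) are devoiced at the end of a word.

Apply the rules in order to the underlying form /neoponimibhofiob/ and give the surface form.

Rule 1 (intervocalic voicing): /p/ is a voiceless stop between vowels /o/ and /o/, so it voices to [b]. /neoponimibhofiob/ → neobonimibhofiob.
Rule 2 (final devoicing): /b/ is a voiced stop in word-final position, so it devoices to [p]. /neobonimibhofiob/ → neobonimibhofiop.

neobonimibhofiop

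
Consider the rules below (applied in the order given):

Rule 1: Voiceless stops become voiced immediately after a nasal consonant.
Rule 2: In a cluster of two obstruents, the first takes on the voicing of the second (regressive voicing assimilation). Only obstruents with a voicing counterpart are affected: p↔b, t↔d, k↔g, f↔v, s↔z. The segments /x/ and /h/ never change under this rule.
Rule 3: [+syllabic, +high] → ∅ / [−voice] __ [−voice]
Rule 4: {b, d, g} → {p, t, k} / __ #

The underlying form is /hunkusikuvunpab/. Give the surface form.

hunguskuvunbap

Rule 1 (post-nasal voicing): /k/ is a voiceless stop immediately after the nasal /n/, so it voices to [g]. /p/ is a voiceless stop immediately after the nasal /n/, so it voices to [b]. /hunkusikuvunpab/ → hungusikuvunbab.
Rule 2 (regressive voicing assimilation): no segment meets the environment; /hungusikuvunbab/ is unchanged.
Rule 3 (high vowel syncope): /i/ is a high vowel flanked by voiceless consonants /s/ and /k/, so it deletes. /hungusikuvunbab/ → hunguskuvunbab.
Rule 4 (final devoicing): /b/ is a voiced stop in word-final position, so it devoices to [p]. /hunguskuvunbab/ → hunguskuvunbap.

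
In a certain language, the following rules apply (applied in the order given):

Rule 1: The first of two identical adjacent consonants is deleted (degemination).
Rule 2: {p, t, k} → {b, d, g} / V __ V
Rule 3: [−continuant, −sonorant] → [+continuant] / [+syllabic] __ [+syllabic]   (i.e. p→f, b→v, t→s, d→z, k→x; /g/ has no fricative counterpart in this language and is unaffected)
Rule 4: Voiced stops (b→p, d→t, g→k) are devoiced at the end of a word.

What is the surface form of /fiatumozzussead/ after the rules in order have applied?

fiazumozuseat

Rule 1 (degemination): /zz/ is a geminate; the first /z/ deletes. /ss/ is a geminate; the first /s/ deletes. /fiatumozzussead/ → fiatumozusead.
Rule 2 (intervocalic voicing): /t/ is a voiceless stop between vowels /a/ and /u/, so it voices to [d]. /fiatumozusead/ → fiadumozusead.
Rule 3 (intervocalic spirantization): /d/ is a stop between vowels /a/ and /u/, so it spirantizes to the fricative [z]. /fiadumozusead/ → fiazumozusead.
Rule 4 (final devoicing): /d/ is a voiced stop in word-final position, so it devoices to [t]. /fiazumozusead/ → fiazumozuseat.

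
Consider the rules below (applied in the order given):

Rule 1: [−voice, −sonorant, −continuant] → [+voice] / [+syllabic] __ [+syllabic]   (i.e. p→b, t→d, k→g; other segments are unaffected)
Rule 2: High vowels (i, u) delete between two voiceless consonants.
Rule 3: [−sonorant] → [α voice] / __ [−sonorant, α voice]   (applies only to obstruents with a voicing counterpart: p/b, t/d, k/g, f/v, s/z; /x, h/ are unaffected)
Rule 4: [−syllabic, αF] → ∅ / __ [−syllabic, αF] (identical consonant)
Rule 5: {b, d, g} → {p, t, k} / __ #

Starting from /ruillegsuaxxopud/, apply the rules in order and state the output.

ruileksuaxobut

Rule 1 (intervocalic voicing): /p/ is a voiceless stop between vowels /o/ and /u/, so it voices to [b]. /ruillegsuaxxopud/ → ruillegsuaxxobud.
Rule 2 (high vowel syncope): no segment meets the environment; /ruillegsuaxxobud/ is unchanged.
Rule 3 (regressive voicing assimilation): /g/ precedes the voiceless obstruent /s/, so it devoices to [k] by assimilation. /ruillegsuaxxobud/ → ruilleksuaxxobud.
Rule 4 (degemination): /ll/ is a geminate; the first /l/ deletes. /xx/ is a geminate; the first /x/ deletes. /ruilleksuaxxobud/ → ruileksuaxobud.
Rule 5 (final devoicing): /d/ is a voiced stop in word-final position, so it devoices to [t]. /ruileksuaxobud/ → ruileksuaxobut.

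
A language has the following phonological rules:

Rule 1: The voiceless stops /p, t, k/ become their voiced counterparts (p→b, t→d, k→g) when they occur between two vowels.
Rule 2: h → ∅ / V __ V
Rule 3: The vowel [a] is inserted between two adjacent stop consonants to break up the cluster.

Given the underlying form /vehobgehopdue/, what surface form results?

Rule 1 (intervocalic voicing): no segment meets the environment; /vehobgehopdue/ is unchanged.
Rule 2 (intervocalic h-deletion): /h/ occurs between vowels /e/ and /o/, so it deletes. /h/ occurs between vowels /e/ and /o/, so it deletes. /vehobgehopdue/ → veobgeopdue.
Rule 3 (stop-cluster a-epenthesis): /b/ and /g/ form a stop–stop cluster, so [a] is inserted between them. /p/ and /d/ form a stop–stop cluster, so [a] is inserted between them. /veobgeopdue/ → veobageopadue.

veobageopadue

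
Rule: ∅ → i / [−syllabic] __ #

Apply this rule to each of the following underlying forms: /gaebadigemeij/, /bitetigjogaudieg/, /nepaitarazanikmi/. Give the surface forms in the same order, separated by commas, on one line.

/gaebadigemeij/: the form ends in the consonant /j/, so [i] is inserted word-finally. → [gaebadigemeiji].
/bitetigjogaudieg/: the form ends in the consonant /g/, so [i] is inserted word-finally. → [bitetigjogaudiegi].
/nepaitarazanikmi/: the rule's environment is not met; surfaces unchanged as [nepaitarazanikmi].

gaebadigemeiji, bitetigjogaudiegi, nepaitarazanikmi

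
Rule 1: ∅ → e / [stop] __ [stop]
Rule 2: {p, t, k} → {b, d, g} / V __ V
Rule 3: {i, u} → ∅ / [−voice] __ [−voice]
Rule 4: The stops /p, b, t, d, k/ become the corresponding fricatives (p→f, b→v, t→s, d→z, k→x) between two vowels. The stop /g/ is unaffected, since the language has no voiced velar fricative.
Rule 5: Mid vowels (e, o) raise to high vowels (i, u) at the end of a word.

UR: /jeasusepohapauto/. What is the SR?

jeassevohavauzu

Rule 1 (stop-cluster e-epenthesis): no segment meets the environment; /jeasusepohapauto/ is unchanged.
Rule 2 (intervocalic voicing): /p/ is a voiceless stop between vowels /e/ and /o/, so it voices to [b]. /p/ is a voiceless stop between vowels /a/ and /a/, so it voices to [b]. /t/ is a voiceless stop between vowels /u/ and /o/, so it voices to [d]. /jeasusepohapauto/ → jeasusebohabaudo.
Rule 3 (high vowel syncope): /u/ is a high vowel flanked by voiceless consonants /s/ and /s/, so it deletes. /jeasusebohabaudo/ → jeassebohabaudo.
Rule 4 (intervocalic spirantization): /b/ is a stop between vowels /e/ and /o/, so it spirantizes to the fricative [v]. /b/ is a stop between vowels /a/ and /a/, so it spirantizes to the fricative [v]. /d/ is a stop between vowels /u/ and /o/, so it spirantizes to the fricative [z]. /jeassebohabaudo/ → jeassevohavauzo.
Rule 5 (final vowel raising): /o/ is a mid vowel in word-final position, so it raises to [u]. /jeassevohavauzo/ → jeassevohavauzu.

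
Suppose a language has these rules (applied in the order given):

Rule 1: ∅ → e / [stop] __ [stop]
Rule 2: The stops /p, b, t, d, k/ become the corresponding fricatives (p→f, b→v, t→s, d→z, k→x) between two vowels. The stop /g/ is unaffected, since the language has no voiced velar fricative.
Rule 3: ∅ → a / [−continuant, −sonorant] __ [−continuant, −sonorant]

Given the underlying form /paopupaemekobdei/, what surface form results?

paofufaemexovezei

Rule 1 (stop-cluster e-epenthesis): /b/ and /d/ form a stop–stop cluster, so [e] is inserted between them. /paopupaemekobdei/ → paopupaemekobedei.
Rule 2 (intervocalic spirantization): /p/ is a stop between vowels /o/ and /u/, so it spirantizes to the fricative [f]. /p/ is a stop between vowels /u/ and /a/, so it spirantizes to the fricative [f]. /k/ is a stop between vowels /e/ and /o/, so it spirantizes to the fricative [x]. /b/ is a stop between vowels /o/ and /e/, so it spirantizes to the fricative [v]. /d/ is a stop between vowels /e/ and /e/, so it spirantizes to the fricative [z]. /paopupaemekobedei/ → paofufaemexovezei.
Rule 3 (stop-cluster a-epenthesis): no segment meets the environment; /paofufaemexovezei/ is unchanged.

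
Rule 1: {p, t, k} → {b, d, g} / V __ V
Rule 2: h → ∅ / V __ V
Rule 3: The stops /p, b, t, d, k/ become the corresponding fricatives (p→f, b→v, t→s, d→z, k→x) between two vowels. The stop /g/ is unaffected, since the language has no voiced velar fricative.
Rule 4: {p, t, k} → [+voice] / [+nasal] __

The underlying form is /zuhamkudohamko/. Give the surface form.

zuamguzoamgo

Rule 1 (intervocalic voicing): no segment meets the environment; /zuhamkudohamko/ is unchanged.
Rule 2 (intervocalic h-deletion): /h/ occurs between vowels /u/ and /a/, so it deletes. /h/ occurs between vowels /o/ and /a/, so it deletes. /zuhamkudohamko/ → zuamkudoamko.
Rule 3 (intervocalic spirantization): /d/ is a stop between vowels /u/ and /o/, so it spirantizes to the fricative [z]. /zuamkudoamko/ → zuamkuzoamko.
Rule 4 (post-nasal voicing): /k/ is a voiceless stop immediately after the nasal /m/, so it voices to [g]. /k/ is a voiceless stop immediately after the nasal /m/, so it voices to [g]. /zuamkuzoamko/ → zuamguzoamgo.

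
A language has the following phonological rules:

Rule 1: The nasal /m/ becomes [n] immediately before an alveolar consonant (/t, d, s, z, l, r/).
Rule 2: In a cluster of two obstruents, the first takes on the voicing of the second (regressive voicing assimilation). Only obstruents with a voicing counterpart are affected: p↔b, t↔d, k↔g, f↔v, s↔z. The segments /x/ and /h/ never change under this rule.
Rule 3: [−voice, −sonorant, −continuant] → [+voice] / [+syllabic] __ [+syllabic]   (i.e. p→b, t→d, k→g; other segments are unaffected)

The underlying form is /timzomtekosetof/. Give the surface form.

tinzontegosedof

Rule 1 (nasal place assimilation): /m/ precedes the alveolar consonant /z/, so it assimilates in place to [n]. /m/ precedes the alveolar consonant /t/, so it assimilates in place to [n]. /timzomtekosetof/ → tinzontekosetof.
Rule 2 (regressive voicing assimilation): no segment meets the environment; /tinzontekosetof/ is unchanged.
Rule 3 (intervocalic voicing): /k/ is a voiceless stop between vowels /e/ and /o/, so it voices to [g]. /t/ is a voiceless stop between vowels /e/ and /o/, so it voices to [d]. /tinzontekosetof/ → tinzontegosedof.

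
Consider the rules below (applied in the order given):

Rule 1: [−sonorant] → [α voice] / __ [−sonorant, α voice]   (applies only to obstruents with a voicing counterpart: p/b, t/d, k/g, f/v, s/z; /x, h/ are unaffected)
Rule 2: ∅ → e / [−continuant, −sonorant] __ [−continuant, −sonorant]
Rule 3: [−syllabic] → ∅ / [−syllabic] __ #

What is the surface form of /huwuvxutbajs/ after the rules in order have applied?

Rule 1 (regressive voicing assimilation): /v/ precedes the voiceless obstruent /x/, so it devoices to [f] by assimilation. /t/ precedes the voiced obstruent /b/, so it voices to [d] by assimilation. /huwuvxutbajs/ → huwufxudbajs.
Rule 2 (stop-cluster e-epenthesis): /d/ and /b/ form a stop–stop cluster, so [e] is inserted between them. /huwufxudbajs/ → huwufxudebajs.
Rule 3 (final cluster simplification): /s/ is the second consonant of a word-final cluster /js/, so it deletes. /huwufxudebajs/ → huwufxudebaj.

huwufxudebaj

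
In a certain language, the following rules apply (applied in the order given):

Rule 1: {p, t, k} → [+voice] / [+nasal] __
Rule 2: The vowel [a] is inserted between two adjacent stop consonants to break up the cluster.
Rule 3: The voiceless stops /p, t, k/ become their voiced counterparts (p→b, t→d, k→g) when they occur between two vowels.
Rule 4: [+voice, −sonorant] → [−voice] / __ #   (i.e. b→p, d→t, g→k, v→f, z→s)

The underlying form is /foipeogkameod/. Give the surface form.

foibeogagameot

Rule 1 (post-nasal voicing): no segment meets the environment; /foipeogkameod/ is unchanged.
Rule 2 (stop-cluster a-epenthesis): /g/ and /k/ form a stop–stop cluster, so [a] is inserted between them. /foipeogkameod/ → foipeogakameod.
Rule 3 (intervocalic voicing): /p/ is a voiceless stop between vowels /i/ and /e/, so it voices to [b]. /k/ is a voiceless stop between vowels /a/ and /a/, so it voices to [g]. /foipeogakameod/ → foibeogagameod.
Rule 4 (final devoicing): /d/ is a voiced obstruent in word-final position, so it devoices to [t]. /foibeogagameod/ → foibeogagameot.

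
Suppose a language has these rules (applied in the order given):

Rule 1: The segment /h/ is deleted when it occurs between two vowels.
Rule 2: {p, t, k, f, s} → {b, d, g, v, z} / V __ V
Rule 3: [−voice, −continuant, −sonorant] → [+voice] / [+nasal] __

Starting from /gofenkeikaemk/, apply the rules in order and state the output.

govengeigaemg

Rule 1 (intervocalic h-deletion): no segment meets the environment; /gofenkeikaemk/ is unchanged.
Rule 2 (intervocalic voicing): /f/ is a voiceless obstruent between vowels /o/ and /e/, so it voices to [v]. /k/ is a voiceless obstruent between vowels /i/ and /a/, so it voices to [g]. /gofenkeikaemk/ → govenkeigaemk.
Rule 3 (post-nasal voicing): /k/ is a voiceless stop immediately after the nasal /n/, so it voices to [g]. /k/ is a voiceless stop immediately after the nasal /m/, so it voices to [g]. /govenkeigaemk/ → govengeigaemg.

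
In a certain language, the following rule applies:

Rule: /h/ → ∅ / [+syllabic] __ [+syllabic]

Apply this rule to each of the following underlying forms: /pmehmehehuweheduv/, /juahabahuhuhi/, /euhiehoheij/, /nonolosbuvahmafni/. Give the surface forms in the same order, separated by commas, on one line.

/pmehmehehuweheduv/: /h/ occurs between vowels /e/ and /e/, so it deletes. /h/ occurs between vowels /e/ and /u/, so it deletes. /h/ occurs between vowels /e/ and /e/, so it deletes. → [pmehmeeuweeduv].
/juahabahuhuhi/: /h/ occurs between vowels /a/ and /a/, so it deletes. /h/ occurs between vowels /a/ and /u/, so it deletes. /h/ occurs between vowels /u/ and /u/, so it deletes. /h/ occurs between vowels /u/ and /i/, so it deletes. → [juaabauui].
/euhiehoheij/: /h/ occurs between vowels /u/ and /i/, so it deletes. /h/ occurs between vowels /e/ and /o/, so it deletes. /h/ occurs between vowels /o/ and /e/, so it deletes. → [euieoeij].
/nonolosbuvahmafni/: the rule's environment is not met; surfaces unchanged as [nonolosbuvahmafni].

pmehmeeuweeduv, juaabauui, euieoeij, nonolosbuvahmafni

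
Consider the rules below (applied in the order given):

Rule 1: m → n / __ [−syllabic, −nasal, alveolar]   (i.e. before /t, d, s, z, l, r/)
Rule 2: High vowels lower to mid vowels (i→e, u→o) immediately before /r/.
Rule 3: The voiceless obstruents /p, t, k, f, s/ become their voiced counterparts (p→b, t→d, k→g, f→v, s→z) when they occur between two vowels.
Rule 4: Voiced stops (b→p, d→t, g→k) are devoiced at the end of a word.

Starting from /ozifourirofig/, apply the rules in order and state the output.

Rule 1 (nasal place assimilation): no segment meets the environment; /ozifourirofig/ is unchanged.
Rule 2 (pre-rhotic lowering): /u/ is a high vowel immediately before /r/, so it lowers to [o]. /i/ is a high vowel immediately before /r/, so it lowers to [e]. /ozifourirofig/ → ozifoorerofig.
Rule 3 (intervocalic voicing): /f/ is a voiceless obstruent between vowels /i/ and /o/, so it voices to [v]. /f/ is a voiceless obstruent between vowels /o/ and /i/, so it voices to [v]. /ozifoorerofig/ → ozivoorerovig.
Rule 4 (final devoicing): /g/ is a voiced stop in word-final position, so it devoices to [k]. /ozivoorerovig/ → ozivoorerovik.

ozivoorerovik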